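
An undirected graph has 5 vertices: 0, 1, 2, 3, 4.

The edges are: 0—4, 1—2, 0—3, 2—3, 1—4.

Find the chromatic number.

The cycle 0-3-2-1-4-0 has odd length 5, so it cannot be 2-colored; at least 3 colors are needed.
A valid assignment using 3 colors: 0=red, 1=green, 2=red, 3=blue, 4=blue. Every edge joins two different colors.

3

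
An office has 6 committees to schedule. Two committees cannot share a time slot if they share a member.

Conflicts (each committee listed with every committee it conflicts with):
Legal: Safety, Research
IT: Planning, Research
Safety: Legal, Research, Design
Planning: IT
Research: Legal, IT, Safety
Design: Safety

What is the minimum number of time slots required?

3

Legal, Safety, Research all conflict with each other, so at least 3 time slots are needed.
3 time slots suffice: time slot 1 → {Planning, Research, Design}; time slot 2 → {IT, Safety}; time slot 3 → {Legal}. No two conflicting committees share a time slot.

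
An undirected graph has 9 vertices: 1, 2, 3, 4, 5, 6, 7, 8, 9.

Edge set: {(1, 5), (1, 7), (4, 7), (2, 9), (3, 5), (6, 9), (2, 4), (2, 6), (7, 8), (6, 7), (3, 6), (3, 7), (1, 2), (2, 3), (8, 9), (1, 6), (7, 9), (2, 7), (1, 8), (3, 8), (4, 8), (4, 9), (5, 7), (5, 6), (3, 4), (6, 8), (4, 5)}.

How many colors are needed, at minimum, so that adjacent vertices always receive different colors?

4

2, 3, 6, 7 form a clique, so at least 4 colors are needed.
4 colors suffice: color red → {7}; color blue → {4, 6}; color green → {2, 5, 8}; color yellow → {1, 3, 9}. No two adjacent vertices share a color.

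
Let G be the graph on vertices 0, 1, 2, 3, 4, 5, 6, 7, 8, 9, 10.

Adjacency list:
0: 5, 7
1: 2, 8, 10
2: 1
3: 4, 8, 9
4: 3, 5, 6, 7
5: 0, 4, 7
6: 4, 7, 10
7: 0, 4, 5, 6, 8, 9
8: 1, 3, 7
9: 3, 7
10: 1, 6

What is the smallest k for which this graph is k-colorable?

4, 6, 7 are mutually adjacent, so at least 3 colors are needed.
A valid assignment using 3 colors: 0=b, 1=a, 2=b, 3=a, 4=b, 5=c, 6=c, 7=a, 8=b, 9=b, 10=b. No two adjacent vertices share a color.

3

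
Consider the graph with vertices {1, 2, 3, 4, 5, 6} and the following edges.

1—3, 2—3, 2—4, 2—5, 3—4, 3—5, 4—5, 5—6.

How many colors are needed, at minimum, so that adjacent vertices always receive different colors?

4

2, 3, 4, 5 are mutually adjacent (a clique of size 4), so at least 4 colors are needed.
A valid assignment using 4 colors: 1=red, 2=yellow, 3=blue, 4=green, 5=red, 6=blue. No two adjacent vertices share a color.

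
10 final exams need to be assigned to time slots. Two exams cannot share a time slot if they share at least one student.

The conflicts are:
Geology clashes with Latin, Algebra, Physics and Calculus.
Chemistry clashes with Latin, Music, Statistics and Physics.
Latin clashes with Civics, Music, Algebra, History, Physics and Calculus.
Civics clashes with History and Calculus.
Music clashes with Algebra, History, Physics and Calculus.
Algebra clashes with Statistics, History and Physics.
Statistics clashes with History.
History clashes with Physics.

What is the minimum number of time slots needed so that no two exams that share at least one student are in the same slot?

Latin, Music, Algebra, History, Physics are mutually in conflict, so at least 5 time slots are needed.
5 time slots suffice: time slot 1 → {Latin, Statistics}; time slot 2 → {Physics, Calculus}; time slot 3 → {Geology, Civics, Music}; time slot 4 → {Chemistry, Algebra}; time slot 5 → {History}. No two conflicting exams share a time slot.

5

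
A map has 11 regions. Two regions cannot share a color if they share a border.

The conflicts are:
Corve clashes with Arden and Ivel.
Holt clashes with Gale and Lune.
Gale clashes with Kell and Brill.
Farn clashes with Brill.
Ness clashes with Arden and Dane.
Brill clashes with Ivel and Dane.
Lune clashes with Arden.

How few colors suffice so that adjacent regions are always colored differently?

3

The cycle Holt-Lune-Arden-Ness-Dane-Brill-Gale-Holt has odd length 7, so it cannot be 2-colored; at least 3 colors are needed.
A valid assignment using 3 colors: Corve=2, Holt=1, Gale=2, Farn=2, Kell=1, Ness=2, Brill=1, Lune=2, Arden=1, Ivel=3, Dane=3. No two conflicting regions share a color.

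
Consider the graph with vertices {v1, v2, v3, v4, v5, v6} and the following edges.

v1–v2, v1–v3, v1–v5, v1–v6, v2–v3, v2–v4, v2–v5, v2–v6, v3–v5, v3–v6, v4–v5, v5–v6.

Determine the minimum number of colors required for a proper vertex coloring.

v1, v2, v3, v5, v6 are mutually adjacent (a clique of size 5), so at least 5 colors are needed.
One proper 5-coloring: v1=5, v2=2, v3=4, v4=3, v5=1, v6=3. No two adjacent vertices share a color.

5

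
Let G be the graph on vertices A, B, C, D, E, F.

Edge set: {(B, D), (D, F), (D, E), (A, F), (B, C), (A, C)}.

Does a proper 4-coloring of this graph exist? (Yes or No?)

Yes

The chromatic number is 3. The cycle D-B-C-A-F-D has odd length 5, so it cannot be 2-colored; at least 3 colors are needed.
3 colors suffice: color 1 → {C, D}; color 2 → {B, E, F}; color 3 → {A}.
Since 4 ≥ 3, a proper 4-coloring certainly exists.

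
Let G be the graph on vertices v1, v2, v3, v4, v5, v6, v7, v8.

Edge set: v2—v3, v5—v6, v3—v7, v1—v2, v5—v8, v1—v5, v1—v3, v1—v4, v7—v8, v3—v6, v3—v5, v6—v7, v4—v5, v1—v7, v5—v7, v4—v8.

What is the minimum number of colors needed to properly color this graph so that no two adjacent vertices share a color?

v3, v5, v6, v7 are mutually adjacent (a clique of size 4), so at least 4 colors are needed.
4 colors suffice: v1=yellow, v2=red, v3=green, v4=blue, v5=red, v6=yellow, v7=blue, v8=green. Each edge has distinct colors on its endpoints.

4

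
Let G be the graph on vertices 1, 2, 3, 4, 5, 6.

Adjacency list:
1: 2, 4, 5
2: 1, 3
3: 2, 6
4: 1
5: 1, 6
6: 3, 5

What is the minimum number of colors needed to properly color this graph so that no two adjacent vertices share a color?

3

The cycle 1-2-3-6-5-1 has odd length 5, so it cannot be 2-colored; at least 3 colors are needed.
One proper 3-coloring: 1=red, 2=blue, 3=red, 4=blue, 5=blue, 6=green. Each edge has distinct colors on its endpoints.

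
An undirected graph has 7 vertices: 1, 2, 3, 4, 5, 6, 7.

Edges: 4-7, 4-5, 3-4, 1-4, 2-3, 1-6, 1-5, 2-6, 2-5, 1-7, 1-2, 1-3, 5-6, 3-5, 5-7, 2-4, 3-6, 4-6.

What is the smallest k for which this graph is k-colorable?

6

1, 2, 3, 4, 5, 6 are mutually adjacent (a clique of size 6), so at least 6 colors are needed.
6 colors suffice: 1=c, 2=e, 3=d, 4=a, 5=b, 6=f, 7=d. No two adjacent vertices share a color.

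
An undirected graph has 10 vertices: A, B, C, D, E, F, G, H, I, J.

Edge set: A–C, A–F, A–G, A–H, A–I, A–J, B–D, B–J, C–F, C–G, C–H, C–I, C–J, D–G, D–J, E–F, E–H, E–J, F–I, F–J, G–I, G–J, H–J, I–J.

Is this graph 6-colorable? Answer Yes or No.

The chromatic number is 5. A, C, F, I, J are mutually adjacent (a clique of size 5), so at least 5 colors are needed.
5 colors suffice: A=green, B=green, C=blue, D=blue, E=blue, F=purple, G=purple, H=yellow, I=yellow, J=red.
Since 6 ≥ 5, a proper 6-coloring certainly exists.

Yes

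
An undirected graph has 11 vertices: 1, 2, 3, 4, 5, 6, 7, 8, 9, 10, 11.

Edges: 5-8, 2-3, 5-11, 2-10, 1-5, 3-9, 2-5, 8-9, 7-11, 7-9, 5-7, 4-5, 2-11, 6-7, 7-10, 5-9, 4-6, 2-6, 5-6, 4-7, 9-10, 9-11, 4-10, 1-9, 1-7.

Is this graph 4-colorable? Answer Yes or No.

The chromatic number is 4. 4, 5, 6, 7 are pairwise adjacent (a clique of size 4), so at least 4 colors are needed.
One proper 4-coloring: 1=d, 2=b, 3=a, 4=b, 5=a, 6=d, 7=c, 8=c, 9=b, 10=a, 11=d.
That is already a proper 4-coloring.

Yes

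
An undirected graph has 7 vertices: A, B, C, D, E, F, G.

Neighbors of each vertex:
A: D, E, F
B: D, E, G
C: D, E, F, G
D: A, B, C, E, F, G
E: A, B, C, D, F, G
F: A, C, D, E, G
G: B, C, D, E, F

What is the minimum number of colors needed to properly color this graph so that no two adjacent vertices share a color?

5

C, D, E, F, G are mutually adjacent (a clique of size 5), so at least 5 colors are needed.
5 colors suffice: color 1 → {D}; color 2 → {E}; color 3 → {A, G}; color 4 → {B, F}; color 5 → {C}. Each edge has distinct colors on its endpoints.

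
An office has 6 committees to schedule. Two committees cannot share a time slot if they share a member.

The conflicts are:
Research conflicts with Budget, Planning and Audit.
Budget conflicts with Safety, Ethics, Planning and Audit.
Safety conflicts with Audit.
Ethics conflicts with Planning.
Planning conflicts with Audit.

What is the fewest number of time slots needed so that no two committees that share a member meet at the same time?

Research, Budget, Planning, Audit all conflict with each other, so at least 4 time slots are needed.
Using 4 time slots: Research=4, Budget=1, Safety=2, Ethics=3, Planning=2, Audit=3. No two conflicting committees share a time slot.

4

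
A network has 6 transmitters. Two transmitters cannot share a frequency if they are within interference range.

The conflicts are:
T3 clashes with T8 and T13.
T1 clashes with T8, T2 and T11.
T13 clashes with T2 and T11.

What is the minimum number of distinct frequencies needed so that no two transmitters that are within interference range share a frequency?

3

The cycle T3-T13-T11-T1-T8-T3 has odd length 5, so it cannot be 2-colored; at least 3 frequencies are needed.
A valid assignment using 3 frequencies: T3=2, T1=1, T8=3, T13=1, T2=2, T11=2. No two conflicting transmitters share a frequency.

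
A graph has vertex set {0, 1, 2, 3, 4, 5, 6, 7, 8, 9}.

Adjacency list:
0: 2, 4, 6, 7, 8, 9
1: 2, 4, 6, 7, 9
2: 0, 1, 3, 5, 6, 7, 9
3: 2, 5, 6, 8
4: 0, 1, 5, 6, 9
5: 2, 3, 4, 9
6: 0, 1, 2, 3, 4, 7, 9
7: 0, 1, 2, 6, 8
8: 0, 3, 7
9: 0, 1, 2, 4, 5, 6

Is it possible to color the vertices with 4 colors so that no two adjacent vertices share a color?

Yes

The chromatic number is 4. 0, 2, 6, 7 are mutually adjacent (a clique of size 4), so at least 4 colors are needed.
4 colors suffice: color red → {2, 4, 8}; color blue → {5, 6}; color green → {0, 1, 3}; color yellow → {7, 9}.
That is already a proper 4-coloring.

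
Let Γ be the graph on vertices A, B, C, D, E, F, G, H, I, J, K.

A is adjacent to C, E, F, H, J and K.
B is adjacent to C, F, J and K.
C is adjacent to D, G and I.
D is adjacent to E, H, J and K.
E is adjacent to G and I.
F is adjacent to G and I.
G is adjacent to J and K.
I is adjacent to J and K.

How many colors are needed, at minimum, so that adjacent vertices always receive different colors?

D and J are adjacent, so at least 2 colors are needed.
One proper 2-coloring: A=1, B=1, C=2, D=1, E=2, F=2, G=1, H=2, I=1, J=2, K=2. Every edge joins two different colors.

2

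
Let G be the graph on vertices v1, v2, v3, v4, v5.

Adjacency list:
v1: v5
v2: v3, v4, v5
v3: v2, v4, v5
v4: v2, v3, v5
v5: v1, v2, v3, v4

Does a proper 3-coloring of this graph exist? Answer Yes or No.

v2, v3, v4, v5 are mutually adjacent (a clique of size 4), so at least 4 colors are needed.
So 3 colors are not enough.

No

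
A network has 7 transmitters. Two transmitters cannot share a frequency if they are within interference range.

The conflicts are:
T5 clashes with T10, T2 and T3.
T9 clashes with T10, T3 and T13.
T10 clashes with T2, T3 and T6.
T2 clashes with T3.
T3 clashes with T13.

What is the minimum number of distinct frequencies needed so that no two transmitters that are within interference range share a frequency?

T5, T10, T2, T3 pairwise conflict, so at least 4 frequencies are needed.
4 frequencies suffice: T5=3, T9=3, T10=1, T2=4, T3=2, T13=1, T6=2. Every pair that conflicts lands in different frequencies.

4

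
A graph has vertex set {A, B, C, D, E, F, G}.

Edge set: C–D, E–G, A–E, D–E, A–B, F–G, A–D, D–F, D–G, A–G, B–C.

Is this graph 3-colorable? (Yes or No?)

A, D, E, G are pairwise adjacent (a clique of size 4), so at least 4 colors are needed.
So 3 colors are not enough.

No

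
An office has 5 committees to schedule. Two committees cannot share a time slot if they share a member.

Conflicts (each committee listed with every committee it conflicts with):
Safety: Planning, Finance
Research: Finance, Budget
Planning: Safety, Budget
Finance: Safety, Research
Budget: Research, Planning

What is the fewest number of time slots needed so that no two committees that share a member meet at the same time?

3

The cycle Research-Budget-Planning-Safety-Finance-Research has odd length 5, so it cannot be 2-colored; at least 3 time slots are needed.
3 time slots suffice: Safety=2, Research=1, Planning=1, Finance=3, Budget=2. Each listed conflict is separated.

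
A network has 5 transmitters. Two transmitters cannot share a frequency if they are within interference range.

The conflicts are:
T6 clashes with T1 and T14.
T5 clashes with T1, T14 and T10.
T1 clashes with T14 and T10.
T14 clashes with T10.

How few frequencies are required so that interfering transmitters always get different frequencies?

4

T5, T1, T14, T10 are mutually in conflict, so at least 4 frequencies are needed.
4 frequencies suffice: frequency 1 → {T1}; frequency 2 → {T14}; frequency 3 → {T6, T5}; frequency 4 → {T10}. Every pair that conflicts lands in different frequencies.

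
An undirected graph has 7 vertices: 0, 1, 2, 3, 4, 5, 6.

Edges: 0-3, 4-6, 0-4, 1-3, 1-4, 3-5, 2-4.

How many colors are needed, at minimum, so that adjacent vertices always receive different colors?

2

4 and 6 are adjacent, so at least 2 colors are needed.
2 colors suffice: color a → {3, 4}; color b → {0, 1, 2, 5, 6}. No two adjacent vertices share a color.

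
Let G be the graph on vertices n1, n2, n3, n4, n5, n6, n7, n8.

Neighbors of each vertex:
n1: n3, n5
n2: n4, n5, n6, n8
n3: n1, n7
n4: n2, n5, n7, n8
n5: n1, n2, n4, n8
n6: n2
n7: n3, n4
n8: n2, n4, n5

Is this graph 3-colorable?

No

n2, n4, n5, n8 are pairwise adjacent (a clique of size 4), so at least 4 colors are needed.
So 3 colors are not enough.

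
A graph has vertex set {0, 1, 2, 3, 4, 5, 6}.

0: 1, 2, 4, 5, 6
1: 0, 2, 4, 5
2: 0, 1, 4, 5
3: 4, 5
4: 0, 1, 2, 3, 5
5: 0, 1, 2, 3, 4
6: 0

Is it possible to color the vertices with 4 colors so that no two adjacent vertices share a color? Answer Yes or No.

0, 1, 2, 4, 5 are mutually adjacent (a clique of size 5), so at least 5 colors are needed.
So 4 colors are not enough.

No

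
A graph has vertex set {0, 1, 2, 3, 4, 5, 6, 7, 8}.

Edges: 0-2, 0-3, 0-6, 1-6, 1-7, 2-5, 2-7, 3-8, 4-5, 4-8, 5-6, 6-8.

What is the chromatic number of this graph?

The cycle 6-5-2-7-1-6 has odd length 5, so it cannot be 2-colored; at least 3 colors are needed.
A valid assignment using 3 colors: 0=blue, 1=blue, 2=red, 3=red, 4=red, 5=blue, 6=red, 7=green, 8=blue. Every edge joins two different colors.

3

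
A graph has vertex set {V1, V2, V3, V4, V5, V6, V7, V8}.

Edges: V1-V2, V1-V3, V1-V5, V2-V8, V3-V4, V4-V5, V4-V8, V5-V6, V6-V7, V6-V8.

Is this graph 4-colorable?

The chromatic number is 3. The cycle V4-V8-V2-V1-V5-V4 has odd length 5, so it cannot be 2-colored; at least 3 colors are needed.
One proper 3-coloring: V1=2, V2=3, V3=1, V4=2, V5=1, V6=2, V7=1, V8=1.
Since 4 ≥ 3, a proper 4-coloring certainly exists.

Yes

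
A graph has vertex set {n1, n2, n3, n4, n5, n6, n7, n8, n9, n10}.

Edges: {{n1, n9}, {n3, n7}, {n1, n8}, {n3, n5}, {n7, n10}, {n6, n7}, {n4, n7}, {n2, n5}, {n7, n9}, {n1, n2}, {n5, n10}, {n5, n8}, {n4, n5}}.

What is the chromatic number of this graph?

2

n6 and n7 are adjacent, so at least 2 colors are needed.
2 colors suffice: color 1 → {n1, n5, n7}; color 2 → {n2, n3, n4, n6, n8, n9, n10}. Every edge joins two different colors.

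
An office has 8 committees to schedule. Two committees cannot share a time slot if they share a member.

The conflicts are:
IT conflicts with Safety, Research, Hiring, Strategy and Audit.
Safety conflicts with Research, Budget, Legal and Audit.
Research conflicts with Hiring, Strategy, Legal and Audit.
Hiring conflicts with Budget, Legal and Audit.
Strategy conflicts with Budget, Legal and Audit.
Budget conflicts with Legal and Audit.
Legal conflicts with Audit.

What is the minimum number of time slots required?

4

IT, Safety, Research, Audit are mutually in conflict, so at least 4 time slots are needed.
4 time slots suffice: time slot 1 → {Audit}; time slot 2 → {IT, Legal}; time slot 3 → {Research, Budget}; time slot 4 → {Safety, Hiring, Strategy}. Every pair that conflicts lands in different time slots.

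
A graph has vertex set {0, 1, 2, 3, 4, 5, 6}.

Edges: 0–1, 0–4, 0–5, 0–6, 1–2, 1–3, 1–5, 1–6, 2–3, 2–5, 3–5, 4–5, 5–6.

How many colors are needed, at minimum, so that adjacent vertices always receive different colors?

4

1, 2, 3, 5 are pairwise adjacent (a clique of size 4), so at least 4 colors are needed.
4 colors suffice: color a → {5}; color b → {1, 4}; color c → {0, 2}; color d → {3, 6}. No two adjacent vertices share a color.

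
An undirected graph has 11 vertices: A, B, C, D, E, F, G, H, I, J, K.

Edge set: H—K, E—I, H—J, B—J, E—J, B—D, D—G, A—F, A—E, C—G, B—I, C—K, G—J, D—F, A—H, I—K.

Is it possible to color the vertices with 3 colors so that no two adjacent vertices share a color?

The chromatic number is 3. The cycle K-C-G-J-H-K has odd length 5, so it cannot be 2-colored; at least 3 colors are needed.
3 colors suffice: A=1, B=2, C=1, D=1, E=2, F=2, G=2, H=2, I=1, J=1, K=3.
That is already a proper 3-coloring.

Yes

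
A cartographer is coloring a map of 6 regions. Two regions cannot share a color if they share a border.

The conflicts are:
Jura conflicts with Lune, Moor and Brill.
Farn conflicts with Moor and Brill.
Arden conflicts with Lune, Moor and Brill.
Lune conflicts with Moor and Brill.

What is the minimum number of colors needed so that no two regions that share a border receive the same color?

Arden, Lune, Moor pairwise conflict, so at least 3 colors are needed.
3 colors suffice: Jura=3, Farn=1, Arden=3, Lune=1, Moor=2, Brill=2. No two conflicting regions share a color.

3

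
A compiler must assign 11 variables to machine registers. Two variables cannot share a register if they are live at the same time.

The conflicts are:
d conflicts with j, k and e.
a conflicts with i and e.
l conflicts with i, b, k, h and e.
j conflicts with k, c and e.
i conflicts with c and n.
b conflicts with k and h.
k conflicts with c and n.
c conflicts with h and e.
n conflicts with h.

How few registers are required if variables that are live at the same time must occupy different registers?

3

l, b, h are mutually in conflict, so at least 3 registers are needed.
3 registers suffice: d=2, a=2, l=2, j=3, i=1, b=3, k=1, c=2, n=2, h=1, e=1. Each listed conflict is separated.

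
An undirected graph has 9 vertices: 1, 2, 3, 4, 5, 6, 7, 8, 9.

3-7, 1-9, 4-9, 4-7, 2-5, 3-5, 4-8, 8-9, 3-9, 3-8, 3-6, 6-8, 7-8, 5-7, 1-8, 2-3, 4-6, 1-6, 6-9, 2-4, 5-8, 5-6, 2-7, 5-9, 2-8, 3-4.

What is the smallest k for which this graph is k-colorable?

2, 3, 4, 7, 8 are mutually adjacent (a clique of size 5), so at least 5 colors are needed.
One proper 5-coloring: 1=b, 2=e, 3=b, 4=c, 5=c, 6=e, 7=d, 8=a, 9=d. Each edge has distinct colors on its endpoints.

5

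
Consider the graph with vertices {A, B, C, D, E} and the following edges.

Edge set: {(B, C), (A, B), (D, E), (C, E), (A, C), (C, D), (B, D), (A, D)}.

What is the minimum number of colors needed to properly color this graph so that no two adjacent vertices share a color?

4

A, B, C, D are pairwise adjacent (a clique of size 4), so at least 4 colors are needed.
4 colors suffice: color 1 → {D}; color 2 → {C}; color 3 → {A, E}; color 4 → {B}. Each edge has distinct colors on its endpoints.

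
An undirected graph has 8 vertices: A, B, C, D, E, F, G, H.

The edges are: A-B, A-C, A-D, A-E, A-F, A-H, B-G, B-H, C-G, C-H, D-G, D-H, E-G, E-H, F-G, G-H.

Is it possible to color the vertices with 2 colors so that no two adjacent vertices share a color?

A, D, H are pairwise adjacent, so at least 3 colors are needed.
So 2 colors are not enough.

No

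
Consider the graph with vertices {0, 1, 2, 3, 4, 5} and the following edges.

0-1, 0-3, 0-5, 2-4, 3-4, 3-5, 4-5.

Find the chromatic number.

3

0, 3, 5 are pairwise adjacent, so at least 3 colors are needed.
3 colors suffice: color red → {1, 2, 3}; color blue → {0, 4}; color green → {5}. No two adjacent vertices share a color.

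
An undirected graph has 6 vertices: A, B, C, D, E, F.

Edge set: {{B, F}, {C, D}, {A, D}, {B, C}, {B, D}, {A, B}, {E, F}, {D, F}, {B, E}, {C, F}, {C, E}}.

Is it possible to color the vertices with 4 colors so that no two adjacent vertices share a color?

Yes

The chromatic number is 4. B, C, D, F form a clique, so at least 4 colors are needed.
One proper 4-coloring: A=2, B=1, C=3, D=4, E=4, F=2.
That is already a proper 4-coloring.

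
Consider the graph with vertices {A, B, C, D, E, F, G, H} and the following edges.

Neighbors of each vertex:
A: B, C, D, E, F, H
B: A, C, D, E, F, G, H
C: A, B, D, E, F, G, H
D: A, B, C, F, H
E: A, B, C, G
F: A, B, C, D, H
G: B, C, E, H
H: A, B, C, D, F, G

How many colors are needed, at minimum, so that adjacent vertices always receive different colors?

A, B, C, D, F, H form a clique, so at least 6 colors are needed.
6 colors suffice: color 1 → {B}; color 2 → {C}; color 3 → {E, H}; color 4 → {A, G}; color 5 → {D}; color 6 → {F}. No two adjacent vertices share a color.

6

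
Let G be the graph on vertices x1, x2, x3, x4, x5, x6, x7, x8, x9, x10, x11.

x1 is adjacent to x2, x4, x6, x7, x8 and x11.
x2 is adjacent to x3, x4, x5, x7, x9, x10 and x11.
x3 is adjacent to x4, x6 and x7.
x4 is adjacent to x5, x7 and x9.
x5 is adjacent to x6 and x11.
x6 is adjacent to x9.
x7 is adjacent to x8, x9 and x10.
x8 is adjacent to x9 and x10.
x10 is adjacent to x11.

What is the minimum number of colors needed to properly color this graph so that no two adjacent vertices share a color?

x2, x3, x4, x7 are mutually adjacent (a clique of size 4), so at least 4 colors are needed.
4 colors suffice: color 1 → {x2, x6, x8}; color 2 → {x7, x11}; color 3 → {x4, x10}; color 4 → {x1, x3, x5, x9}. Each edge has distinct colors on its endpoints.

4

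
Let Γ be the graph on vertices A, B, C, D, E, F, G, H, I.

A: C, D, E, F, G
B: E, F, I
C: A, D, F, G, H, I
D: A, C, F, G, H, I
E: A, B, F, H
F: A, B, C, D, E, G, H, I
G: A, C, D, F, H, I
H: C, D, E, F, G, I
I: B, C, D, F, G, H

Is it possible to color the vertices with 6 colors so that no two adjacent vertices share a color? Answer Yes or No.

Yes

The chromatic number is 6. C, D, F, G, H, I form a clique, so at least 6 colors are needed.
6 colors suffice: color 1 → {F}; color 2 → {A, B, H}; color 3 → {C, E}; color 4 → {D}; color 5 → {I}; color 6 → {G}.
That is already a proper 6-coloring.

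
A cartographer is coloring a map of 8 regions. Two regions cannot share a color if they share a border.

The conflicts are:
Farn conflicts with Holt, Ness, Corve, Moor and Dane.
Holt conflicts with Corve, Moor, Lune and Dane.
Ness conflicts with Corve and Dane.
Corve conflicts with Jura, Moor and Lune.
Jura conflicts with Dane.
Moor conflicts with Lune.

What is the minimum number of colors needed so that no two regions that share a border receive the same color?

Holt, Corve, Moor, Lune pairwise conflict, so at least 4 colors are needed.
4 colors suffice: color 1 → {Corve, Dane}; color 2 → {Holt, Ness, Jura}; color 3 → {Farn, Lune}; color 4 → {Moor}. No two conflicting regions share a color.

4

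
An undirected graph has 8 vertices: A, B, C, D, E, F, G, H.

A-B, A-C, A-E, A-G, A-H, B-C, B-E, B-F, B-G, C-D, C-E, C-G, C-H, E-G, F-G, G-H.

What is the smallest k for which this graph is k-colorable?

5

A, B, C, E, G form a clique, so at least 5 colors are needed.
5 colors suffice: color 1 → {C, F}; color 2 → {D, G}; color 3 → {B, H}; color 4 → {A}; color 5 → {E}. No two adjacent vertices share a color.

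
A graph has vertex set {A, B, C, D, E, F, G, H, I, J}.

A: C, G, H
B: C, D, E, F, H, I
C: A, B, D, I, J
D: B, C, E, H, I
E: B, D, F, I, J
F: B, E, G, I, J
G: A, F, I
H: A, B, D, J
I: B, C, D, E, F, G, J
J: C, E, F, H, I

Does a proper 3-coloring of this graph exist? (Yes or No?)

B, C, D, I form a clique, so at least 4 colors are needed.
So 3 colors are not enough.

No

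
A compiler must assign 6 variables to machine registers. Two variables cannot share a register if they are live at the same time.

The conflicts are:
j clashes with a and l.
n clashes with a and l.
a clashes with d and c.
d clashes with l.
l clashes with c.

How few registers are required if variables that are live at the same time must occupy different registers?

2

d and l conflict, so at least 2 registers are needed.
2 registers suffice: register 1 → {a, l}; register 2 → {j, n, d, c}. No two conflicting variables share a register.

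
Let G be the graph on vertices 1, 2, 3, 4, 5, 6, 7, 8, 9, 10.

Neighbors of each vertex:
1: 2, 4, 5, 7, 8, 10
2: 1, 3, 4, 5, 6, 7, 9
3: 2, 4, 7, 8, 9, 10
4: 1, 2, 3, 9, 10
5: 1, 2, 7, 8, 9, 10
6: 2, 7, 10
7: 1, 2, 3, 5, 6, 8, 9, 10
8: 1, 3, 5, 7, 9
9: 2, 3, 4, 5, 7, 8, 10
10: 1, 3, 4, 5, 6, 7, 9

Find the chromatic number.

1, 5, 7, 10 form a clique, so at least 4 colors are needed.
4 colors suffice: color a → {4, 7}; color b → {2, 8, 10}; color c → {1, 6, 9}; color d → {3, 5}. Each edge has distinct colors on its endpoints.

4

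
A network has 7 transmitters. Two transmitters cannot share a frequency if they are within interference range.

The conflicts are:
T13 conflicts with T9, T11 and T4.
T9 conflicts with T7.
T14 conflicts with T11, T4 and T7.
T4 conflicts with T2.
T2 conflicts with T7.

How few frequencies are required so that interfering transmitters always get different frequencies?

The cycle T9-T13-T4-T14-T7-T9 has odd length 5, so it cannot be 2-colored; at least 3 frequencies are needed.
3 frequencies suffice: T13=2, T9=3, T14=2, T11=1, T4=1, T2=2, T7=1. Every pair that conflicts lands in different frequencies.

3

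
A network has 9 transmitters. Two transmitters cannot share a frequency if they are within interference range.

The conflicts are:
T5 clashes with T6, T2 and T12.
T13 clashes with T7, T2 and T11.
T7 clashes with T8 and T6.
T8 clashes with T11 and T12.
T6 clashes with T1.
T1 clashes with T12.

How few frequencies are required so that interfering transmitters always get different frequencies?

3

The cycle T7-T13-T2-T5-T6-T7 has odd length 5, so it cannot be 2-colored; at least 3 frequencies are needed.
A valid assignment using 3 frequencies: T5=2, T13=2, T7=1, T8=2, T6=3, T1=2, T2=1, T11=1, T12=1. Each listed conflict is separated.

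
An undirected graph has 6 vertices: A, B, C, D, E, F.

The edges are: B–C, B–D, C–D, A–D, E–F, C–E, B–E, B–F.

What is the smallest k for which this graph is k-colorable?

B, C, E are pairwise adjacent, so at least 3 colors are needed.
A valid assignment using 3 colors: A=1, B=1, C=2, D=3, E=3, F=2. Each edge has distinct colors on its endpoints.

3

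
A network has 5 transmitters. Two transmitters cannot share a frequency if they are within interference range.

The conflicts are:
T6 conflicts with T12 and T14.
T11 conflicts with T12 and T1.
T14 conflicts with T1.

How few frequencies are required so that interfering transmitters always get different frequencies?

The cycle T12-T6-T14-T1-T11-T12 has odd length 5, so it cannot be 2-colored; at least 3 frequencies are needed.
3 frequencies suffice: frequency 1 → {T12, T14}; frequency 2 → {T6, T1}; frequency 3 → {T11}. No two conflicting transmitters share a frequency.

3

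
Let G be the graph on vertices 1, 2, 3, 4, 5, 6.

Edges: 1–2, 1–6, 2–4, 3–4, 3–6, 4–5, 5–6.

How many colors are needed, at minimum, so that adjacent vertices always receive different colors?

The cycle 4-3-6-1-2-4 has odd length 5, so it cannot be 2-colored; at least 3 colors are needed.
3 colors suffice: color a → {4, 6}; color b → {1, 3, 5}; color c → {2}. Each edge has distinct colors on its endpoints.

3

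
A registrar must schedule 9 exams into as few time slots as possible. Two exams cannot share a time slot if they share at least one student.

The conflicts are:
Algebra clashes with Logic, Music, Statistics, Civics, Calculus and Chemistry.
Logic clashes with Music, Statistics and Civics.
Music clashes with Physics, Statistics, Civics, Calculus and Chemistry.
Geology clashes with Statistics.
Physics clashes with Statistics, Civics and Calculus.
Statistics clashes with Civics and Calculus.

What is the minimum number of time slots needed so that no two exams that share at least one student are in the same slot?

5

Algebra, Logic, Music, Statistics, Civics are mutually in conflict, so at least 5 time slots are needed.
A valid assignment using 5 time slots: Algebra=3, Logic=5, Music=2, Geology=2, Physics=3, Statistics=1, Civics=4, Calculus=4, Chemistry=1. No two conflicting exams share a time slot.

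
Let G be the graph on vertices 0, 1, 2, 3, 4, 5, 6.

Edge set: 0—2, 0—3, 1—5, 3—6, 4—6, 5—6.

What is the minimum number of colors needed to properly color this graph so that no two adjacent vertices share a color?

2

0 and 3 are adjacent, so at least 2 colors are needed.
2 colors suffice: color a → {0, 1, 6}; color b → {2, 3, 4, 5}. No two adjacent vertices share a color.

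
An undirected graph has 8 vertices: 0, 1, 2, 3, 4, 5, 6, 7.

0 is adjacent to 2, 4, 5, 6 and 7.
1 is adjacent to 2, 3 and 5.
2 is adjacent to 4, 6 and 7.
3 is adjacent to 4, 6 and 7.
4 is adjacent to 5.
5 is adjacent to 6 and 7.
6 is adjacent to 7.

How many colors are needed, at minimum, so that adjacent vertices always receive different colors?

0, 2, 6, 7 form a clique, so at least 4 colors are needed.
4 colors suffice: color red → {1, 4, 7}; color blue → {0, 3}; color green → {2, 5}; color yellow → {6}. Each edge has distinct colors on its endpoints.

4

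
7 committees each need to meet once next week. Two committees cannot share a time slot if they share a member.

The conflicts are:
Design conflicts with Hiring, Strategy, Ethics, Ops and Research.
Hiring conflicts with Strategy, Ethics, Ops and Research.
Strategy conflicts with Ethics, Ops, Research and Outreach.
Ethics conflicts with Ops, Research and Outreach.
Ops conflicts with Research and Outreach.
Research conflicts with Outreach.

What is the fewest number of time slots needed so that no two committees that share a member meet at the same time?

6

Design, Hiring, Strategy, Ethics, Ops, Research are mutually in conflict, so at least 6 time slots are needed.
6 time slots suffice: time slot 1 → {Strategy}; time slot 2 → {Ops}; time slot 3 → {Ethics}; time slot 4 → {Research}; time slot 5 → {Hiring, Outreach}; time slot 6 → {Design}. No two conflicting committees share a time slot.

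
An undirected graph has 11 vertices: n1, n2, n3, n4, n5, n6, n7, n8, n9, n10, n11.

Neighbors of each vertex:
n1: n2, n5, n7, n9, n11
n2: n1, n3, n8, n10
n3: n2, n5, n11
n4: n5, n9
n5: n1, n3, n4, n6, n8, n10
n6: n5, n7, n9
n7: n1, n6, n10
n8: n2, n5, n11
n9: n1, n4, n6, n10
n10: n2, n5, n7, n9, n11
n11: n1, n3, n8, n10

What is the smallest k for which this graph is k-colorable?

n4 and n9 are adjacent, so at least 2 colors are needed.
2 colors suffice: color 1 → {n2, n5, n7, n9, n11}; color 2 → {n1, n3, n4, n6, n8, n10}. Every edge joins two different colors.

2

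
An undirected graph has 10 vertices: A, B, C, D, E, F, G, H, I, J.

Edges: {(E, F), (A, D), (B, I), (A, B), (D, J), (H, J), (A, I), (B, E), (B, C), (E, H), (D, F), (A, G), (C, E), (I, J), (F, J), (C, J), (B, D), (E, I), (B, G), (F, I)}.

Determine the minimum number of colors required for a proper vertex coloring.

D, F, J form a triangle, so at least 3 colors are needed.
A valid assignment using 3 colors: A=2, B=1, C=3, D=3, E=2, F=1, G=3, H=1, I=3, J=2. Each edge has distinct colors on its endpoints.

3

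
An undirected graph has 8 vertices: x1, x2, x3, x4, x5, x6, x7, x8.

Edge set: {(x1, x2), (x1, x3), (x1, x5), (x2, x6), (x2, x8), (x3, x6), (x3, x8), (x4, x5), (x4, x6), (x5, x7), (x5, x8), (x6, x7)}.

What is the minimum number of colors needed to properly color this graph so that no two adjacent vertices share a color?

3

The cycle x2-x8-x5-x4-x6-x2 has odd length 5, so it cannot be 2-colored; at least 3 colors are needed.
One proper 3-coloring: x1=B, x2=G, x3=G, x4=B, x5=R, x6=R, x7=B, x8=B. Each edge has distinct colors on its endpoints.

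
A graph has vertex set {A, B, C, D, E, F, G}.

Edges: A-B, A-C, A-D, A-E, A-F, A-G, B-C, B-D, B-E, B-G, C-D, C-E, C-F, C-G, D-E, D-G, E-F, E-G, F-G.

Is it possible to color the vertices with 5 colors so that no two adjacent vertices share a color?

A, B, C, D, E, G are mutually adjacent (a clique of size 6), so at least 6 colors are needed.
So 5 colors are not enough.

No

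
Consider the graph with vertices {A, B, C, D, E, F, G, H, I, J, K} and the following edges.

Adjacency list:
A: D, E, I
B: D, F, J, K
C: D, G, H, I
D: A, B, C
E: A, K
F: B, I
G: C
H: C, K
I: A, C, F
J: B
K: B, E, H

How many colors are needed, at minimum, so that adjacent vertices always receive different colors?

The cycle I-F-B-D-C-I has odd length 5, so it cannot be 2-colored; at least 3 colors are needed.
One proper 3-coloring: A=1, B=1, C=1, D=2, E=3, F=3, G=2, H=3, I=2, J=2, K=2. Every edge joins two different colors.

3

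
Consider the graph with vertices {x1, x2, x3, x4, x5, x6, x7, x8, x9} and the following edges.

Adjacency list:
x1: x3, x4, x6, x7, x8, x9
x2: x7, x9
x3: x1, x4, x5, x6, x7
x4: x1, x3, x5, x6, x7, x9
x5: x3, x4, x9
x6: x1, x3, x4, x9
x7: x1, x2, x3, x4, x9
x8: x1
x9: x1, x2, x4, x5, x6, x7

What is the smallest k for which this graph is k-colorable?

x1, x3, x4, x6 form a clique, so at least 4 colors are needed.
4 colors suffice: color 1 → {x1, x2, x5}; color 2 → {x4, x8}; color 3 → {x3, x9}; color 4 → {x6, x7}. No two adjacent vertices share a color.

4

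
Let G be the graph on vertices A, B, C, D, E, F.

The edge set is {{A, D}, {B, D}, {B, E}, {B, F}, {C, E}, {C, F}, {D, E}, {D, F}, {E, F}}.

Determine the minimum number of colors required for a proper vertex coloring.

4

B, D, E, F form a clique, so at least 4 colors are needed.
4 colors suffice: color 1 → {C, D}; color 2 → {A, E}; color 3 → {F}; color 4 → {B}. Each edge has distinct colors on its endpoints.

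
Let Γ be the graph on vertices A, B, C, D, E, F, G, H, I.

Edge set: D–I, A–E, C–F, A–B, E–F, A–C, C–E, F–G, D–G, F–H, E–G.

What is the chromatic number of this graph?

E, F, G form a triangle, so at least 3 colors are needed.
3 colors suffice: color red → {A, D, F}; color blue → {B, E, H, I}; color green → {C, G}. Each edge has distinct colors on its endpoints.

3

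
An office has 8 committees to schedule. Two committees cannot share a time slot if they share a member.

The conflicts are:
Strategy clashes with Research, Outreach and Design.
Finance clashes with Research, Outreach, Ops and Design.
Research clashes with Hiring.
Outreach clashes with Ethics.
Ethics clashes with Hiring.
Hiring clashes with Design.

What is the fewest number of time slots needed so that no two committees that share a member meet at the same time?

3

The cycle Hiring-Design-Finance-Outreach-Ethics-Hiring has odd length 5, so it cannot be 2-colored; at least 3 time slots are needed.
Using 3 time slots: Strategy=1, Finance=1, Research=2, Outreach=2, Ops=2, Ethics=3, Hiring=1, Design=2. Each listed conflict is separated.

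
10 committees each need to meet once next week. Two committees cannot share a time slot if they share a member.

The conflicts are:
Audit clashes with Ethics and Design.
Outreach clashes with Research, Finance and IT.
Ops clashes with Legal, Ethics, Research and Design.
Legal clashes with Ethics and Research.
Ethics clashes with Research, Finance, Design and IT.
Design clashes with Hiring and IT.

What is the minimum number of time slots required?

4

Ops, Legal, Ethics, Research pairwise conflict, so at least 4 time slots are needed.
4 time slots suffice: Audit=3, Outreach=1, Ops=3, Legal=4, Ethics=1, Research=2, Finance=2, Design=2, Hiring=1, IT=3. No two conflicting committees share a time slot.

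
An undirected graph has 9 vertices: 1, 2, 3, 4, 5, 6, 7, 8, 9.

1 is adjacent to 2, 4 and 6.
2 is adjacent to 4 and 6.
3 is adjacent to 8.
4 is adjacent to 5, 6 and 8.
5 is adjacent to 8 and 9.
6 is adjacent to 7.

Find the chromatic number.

1, 2, 4, 6 form a clique, so at least 4 colors are needed.
4 colors suffice: 1=d, 2=c, 3=a, 4=a, 5=c, 6=b, 7=a, 8=b, 9=a. Every edge joins two different colors.

4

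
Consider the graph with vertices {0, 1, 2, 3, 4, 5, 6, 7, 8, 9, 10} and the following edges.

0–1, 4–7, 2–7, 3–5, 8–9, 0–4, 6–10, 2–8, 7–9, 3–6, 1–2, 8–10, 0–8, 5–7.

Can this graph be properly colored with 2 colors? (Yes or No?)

No

The cycle 8-2-7-4-0-8 has odd length 5, so it cannot be 2-colored; at least 3 colors are needed.
So 2 colors are not enough.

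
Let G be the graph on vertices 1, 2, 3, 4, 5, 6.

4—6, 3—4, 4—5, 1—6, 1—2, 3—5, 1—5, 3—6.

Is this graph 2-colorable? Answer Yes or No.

No

3, 4, 5 are pairwise adjacent, so at least 3 colors are needed.
So 2 colors are not enough.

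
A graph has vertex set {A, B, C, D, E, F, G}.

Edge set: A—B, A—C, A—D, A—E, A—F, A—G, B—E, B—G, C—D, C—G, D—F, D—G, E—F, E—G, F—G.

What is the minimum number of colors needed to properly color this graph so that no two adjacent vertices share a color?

4

A, B, E, G are pairwise adjacent (a clique of size 4), so at least 4 colors are needed.
4 colors suffice: color 1 → {G}; color 2 → {A}; color 3 → {D, E}; color 4 → {B, C, F}. Each edge has distinct colors on its endpoints.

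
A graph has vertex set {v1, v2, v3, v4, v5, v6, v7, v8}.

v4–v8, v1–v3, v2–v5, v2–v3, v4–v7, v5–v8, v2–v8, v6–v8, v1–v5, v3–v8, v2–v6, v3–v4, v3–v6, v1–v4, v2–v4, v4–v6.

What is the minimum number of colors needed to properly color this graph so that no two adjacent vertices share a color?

v2, v3, v4, v6, v8 are pairwise adjacent (a clique of size 5), so at least 5 colors are needed.
5 colors suffice: color 1 → {v4, v5}; color 2 → {v1, v2, v7}; color 3 → {v8}; color 4 → {v3}; color 5 → {v6}. No two adjacent vertices share a color.

5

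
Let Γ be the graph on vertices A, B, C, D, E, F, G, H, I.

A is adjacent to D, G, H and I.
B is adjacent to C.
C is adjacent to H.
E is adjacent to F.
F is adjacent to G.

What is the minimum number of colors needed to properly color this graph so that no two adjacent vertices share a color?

2

A and I are adjacent, so at least 2 colors are needed.
2 colors suffice: color red → {A, C, F}; color blue → {B, D, E, G, H, I}. No two adjacent vertices share a color.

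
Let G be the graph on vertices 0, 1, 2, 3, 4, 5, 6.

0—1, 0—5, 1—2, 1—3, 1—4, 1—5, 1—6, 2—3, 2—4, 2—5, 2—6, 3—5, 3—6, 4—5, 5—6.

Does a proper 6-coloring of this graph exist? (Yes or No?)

Yes

The chromatic number is 5. 1, 2, 3, 5, 6 form a clique, so at least 5 colors are needed.
5 colors suffice: color red → {1}; color blue → {5}; color green → {0, 2}; color yellow → {4, 6}; color purple → {3}.
Since 6 ≥ 5, a proper 6-coloring certainly exists.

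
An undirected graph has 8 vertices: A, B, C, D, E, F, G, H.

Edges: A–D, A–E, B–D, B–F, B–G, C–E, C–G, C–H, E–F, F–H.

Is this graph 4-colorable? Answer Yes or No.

Yes

The chromatic number is 3. The cycle E-A-D-B-F-E has odd length 5, so it cannot be 2-colored; at least 3 colors are needed.
3 colors suffice: color 1 → {C, D, F}; color 2 → {B, E, H}; color 3 → {A, G}.
Since 4 ≥ 3, a proper 4-coloring certainly exists.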